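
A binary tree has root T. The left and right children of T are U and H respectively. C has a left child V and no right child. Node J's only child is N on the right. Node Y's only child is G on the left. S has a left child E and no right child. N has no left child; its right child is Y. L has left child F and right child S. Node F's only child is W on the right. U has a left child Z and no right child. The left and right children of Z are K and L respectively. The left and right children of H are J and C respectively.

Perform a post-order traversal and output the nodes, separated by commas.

Post-order visits the left subtree, then the right subtree, then the node.
At T: go left to U.
  At U: go left to Z.
    At Z: go left to K.
      K is a leaf — visit K.
    At Z: go right to L.
      At L: go left to F.
        At F: no left child.
        At F: go right to W.
          W is a leaf — visit W.
        Visit F.
      At L: go right to S.
        At S: go left to E.
          E is a leaf — visit E.
        At S: no right child.
        Visit S.
      Visit L.
    Visit Z.
  At U: no right child.
  Visit U.
At T: go right to H.
  At H: go left to J.
    At J: no left child.
    At J: go right to N.
      At N: no left child.
      At N: go right to Y.
        At Y: go left to G.
          G is a leaf — visit G.
        At Y: no right child.
        Visit Y.
      Visit N.
    Visit J.
  At H: go right to C.
    At C: go left to V.
      V is a leaf — visit V.
    At C: no right child.
    Visit C.
  Visit H.
Visit T.

K, W, F, E, S, L, Z, U, G, Y, N, J, V, C, H, T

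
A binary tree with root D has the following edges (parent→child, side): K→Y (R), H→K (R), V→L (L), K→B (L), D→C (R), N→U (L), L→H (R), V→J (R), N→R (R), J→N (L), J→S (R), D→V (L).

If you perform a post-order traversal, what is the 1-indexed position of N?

8

Post-order visits the left subtree, then the right subtree, then the node.
At D: go left to V.
  At V: go left to L.
    At L: no left child.
    At L: go right to H.
      At H: no left child.
      At H: go right to K.
        At K: go left to B.
          B is a leaf — visit B.
        At K: go right to Y.
          Y is a leaf — visit Y.
        Visit K.
      Visit H.
    Visit L.
  At V: go right to J.
    At J: go left to N.
      At N: go left to U.
        U is a leaf — visit U.
      At N: go right to R.
        R is a leaf — visit R.
      Visit N.
    At J: go right to S.
      S is a leaf — visit S.
    Visit J.
  Visit V.
At D: go right to C.
  C is a leaf — visit C.
Visit D.
Full post-order sequence: B, Y, K, H, L, U, R, N, S, J, V, C, D.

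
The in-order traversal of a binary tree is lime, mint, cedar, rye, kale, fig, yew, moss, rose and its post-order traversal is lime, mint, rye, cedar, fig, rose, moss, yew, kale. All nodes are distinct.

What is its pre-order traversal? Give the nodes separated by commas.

The last element of post-order is the root; it splits in-order into left and right subtrees.
Root kale: left subtree has 4 nodes {lime, mint, cedar, rye}, right has 4 {fig, yew, moss, rose}.
  Root cedar: left subtree has 2 nodes {lime, mint}, right has 1 {rye}.
    Root mint: left subtree has 1 node {lime}, right has 0 { }.
  Root yew: left subtree has 1 node {fig}, right has 2 {moss, rose}.
    Root moss: left subtree has 0 nodes { }, right has 1 {rose}.

kale, cedar, mint, lime, rye, yew, fig, moss, rose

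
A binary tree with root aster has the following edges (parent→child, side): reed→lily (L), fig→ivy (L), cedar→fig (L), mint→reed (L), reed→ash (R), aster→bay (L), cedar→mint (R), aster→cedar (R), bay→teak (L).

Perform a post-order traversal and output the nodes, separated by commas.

teak, bay, ivy, fig, lily, ash, reed, mint, cedar, aster

Post-order visits the left subtree, then the right subtree, then the node.
At aster: go left to bay.
  At bay: go left to teak.
    teak is a leaf — visit teak.
  At bay: no right child.
  Visit bay.
At aster: go right to cedar.
  At cedar: go left to fig.
    At fig: go left to ivy.
      ivy is a leaf — visit ivy.
    At fig: no right child.
    Visit fig.
  At cedar: go right to mint.
    At mint: go left to reed.
      At reed: go left to lily.
        lily is a leaf — visit lily.
      At reed: go right to ash.
        ash is a leaf — visit ash.
      Visit reed.
    At mint: no right child.
    Visit mint.
  Visit cedar.
Visit aster.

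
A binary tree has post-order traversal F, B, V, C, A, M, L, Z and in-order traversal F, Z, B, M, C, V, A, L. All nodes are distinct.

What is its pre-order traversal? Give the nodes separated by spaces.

Z F L M B A C V

The last element of post-order is the root; it splits in-order into left and right subtrees.
Root Z: left subtree has 1 node {F}, right has 6 {B, M, C, V, A, L}.
  Root L: left subtree has 5 nodes {B, M, C, V, A}, right has 0 { }.
    Root M: left subtree has 1 node {B}, right has 3 {C, V, A}.
      Root A: left subtree has 2 nodes {C, V}, right has 0 { }.
        Root C: left subtree has 0 nodes { }, right has 1 {V}.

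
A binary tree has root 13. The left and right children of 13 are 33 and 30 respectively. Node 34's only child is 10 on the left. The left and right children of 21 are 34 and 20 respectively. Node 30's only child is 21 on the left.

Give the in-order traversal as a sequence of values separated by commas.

33, 13, 10, 34, 21, 20, 30

In-order visits the left subtree, then the node, then the right subtree.
At 13: go left to 33.
  33 is a leaf — visit 33.
Visit 13.
At 13: go right to 30.
  At 30: go left to 21.
    At 21: go left to 34.
      At 34: go left to 10.
        10 is a leaf — visit 10.
      Visit 34.
      At 34: no right child.
    Visit 21.
    At 21: go right to 20.
      20 is a leaf — visit 20.
  Visit 30.
  At 30: no right child.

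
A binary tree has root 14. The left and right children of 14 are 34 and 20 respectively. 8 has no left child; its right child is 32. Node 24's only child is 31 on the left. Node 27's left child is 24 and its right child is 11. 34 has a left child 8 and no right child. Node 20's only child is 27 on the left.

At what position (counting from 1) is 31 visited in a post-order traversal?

4

Post-order visits the left subtree, then the right subtree, then the node.
At 14: go left to 34.
  At 34: go left to 8.
    At 8: no left child.
    At 8: go right to 32.
      32 is a leaf — visit 32.
    Visit 8.
  At 34: no right child.
  Visit 34.
At 14: go right to 20.
  At 20: go left to 27.
    At 27: go left to 24.
      At 24: go left to 31.
        31 is a leaf — visit 31.
      At 24: no right child.
      Visit 24.
    At 27: go right to 11.
      11 is a leaf — visit 11.
    Visit 27.
  At 20: no right child.
  Visit 20.
Visit 14.
Full post-order sequence: 32, 8, 34, 31, 24, 11, 27, 20, 14.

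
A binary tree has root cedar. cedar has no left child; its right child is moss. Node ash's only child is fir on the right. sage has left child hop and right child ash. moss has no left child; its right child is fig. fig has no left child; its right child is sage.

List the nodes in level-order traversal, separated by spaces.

cedar moss fig sage hop ash fir

Level-order visits nodes level by level from the root, left to right within each level.
Level 0: cedar
Level 1: moss
Level 2: fig
Level 3: sage
Level 4: hop, ash
Level 5: fir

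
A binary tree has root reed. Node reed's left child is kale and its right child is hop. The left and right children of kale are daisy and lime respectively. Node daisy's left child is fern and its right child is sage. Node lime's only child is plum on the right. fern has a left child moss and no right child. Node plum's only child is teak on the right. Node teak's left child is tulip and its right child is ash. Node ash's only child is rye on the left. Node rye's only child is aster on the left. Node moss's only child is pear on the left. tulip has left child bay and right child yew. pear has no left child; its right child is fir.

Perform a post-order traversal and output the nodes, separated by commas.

fir, pear, moss, fern, sage, daisy, bay, yew, tulip, aster, rye, ash, teak, plum, lime, kale, hop, reed

Post-order visits the left subtree, then the right subtree, then the node.
At reed: go left to kale.
  At kale: go left to daisy.
    At daisy: go left to fern.
      At fern: go left to moss.
        At moss: go left to pear.
          At pear: no left child.
          At pear: go right to fir.
            fir is a leaf — visit fir.
          Visit pear.
        At moss: no right child.
        Visit moss.
      At fern: no right child.
      Visit fern.
    At daisy: go right to sage.
      sage is a leaf — visit sage.
    Visit daisy.
  At kale: go right to lime.
    At lime: no left child.
    At lime: go right to plum.
      At plum: no left child.
      At plum: go right to teak.
        At teak: go left to tulip.
          At tulip: go left to bay.
            bay is a leaf — visit bay.
          At tulip: go right to yew.
            yew is a leaf — visit yew.
          Visit tulip.
        At teak: go right to ash.
          At ash: go left to rye.
            At rye: go left to aster.
              aster is a leaf — visit aster.
            At rye: no right child.
            Visit rye.
          At ash: no right child.
          Visit ash.
        Visit teak.
      Visit plum.
    Visit lime.
  Visit kale.
At reed: go right to hop.
  hop is a leaf — visit hop.
Visit reed.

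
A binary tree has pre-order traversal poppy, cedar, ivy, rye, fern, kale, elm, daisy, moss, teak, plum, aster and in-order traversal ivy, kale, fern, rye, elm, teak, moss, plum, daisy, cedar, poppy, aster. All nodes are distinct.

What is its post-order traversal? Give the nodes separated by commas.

kale, fern, teak, plum, moss, daisy, elm, rye, ivy, cedar, aster, poppy

The first element of pre-order is the root; it splits in-order into left and right subtrees.
Root poppy: left subtree has 10 nodes {ivy, kale, fern, rye, elm, teak, moss, plum, daisy, cedar}, right has 1 {aster}.
  Root cedar: left subtree has 9 nodes {ivy, kale, fern, rye, elm, teak, moss, plum, daisy}, right has 0 { }.
    Root ivy: left subtree has 0 nodes { }, right has 8 {kale, fern, rye, elm, teak, moss, plum, daisy}.
      Root rye: left subtree has 2 nodes {kale, fern}, right has 5 {elm, teak, moss, plum, daisy}.
        Root fern: left subtree has 1 node {kale}, right has 0 { }.
        Root elm: left subtree has 0 nodes { }, right has 4 {teak, moss, plum, daisy}.
          Root daisy: left subtree has 3 nodes {teak, moss, plum}, right has 0 { }.
            Root moss: left subtree has 1 node {teak}, right has 1 {plum}.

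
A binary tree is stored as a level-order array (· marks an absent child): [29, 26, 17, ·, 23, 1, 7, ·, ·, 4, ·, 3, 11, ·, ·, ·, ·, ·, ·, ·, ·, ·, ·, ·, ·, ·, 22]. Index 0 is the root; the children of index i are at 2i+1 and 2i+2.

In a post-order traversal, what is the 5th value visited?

22

Post-order visits the left subtree, then the right subtree, then the node.
At 29: go left to 26.
  At 26: no left child.
  At 26: go right to 23.
    At 23: go left to 4.
      4 is a leaf — visit 4.
    At 23: no right child.
    Visit 23.
  Visit 26.
At 29: go right to 17.
  At 17: go left to 1.
    At 1: go left to 3.
      3 is a leaf — visit 3.
    At 1: go right to 11.
      At 11: no left child.
      At 11: go right to 22.
        22 is a leaf — visit 22.
      Visit 11.
    Visit 1.
  At 17: go right to 7.
    7 is a leaf — visit 7.
  Visit 17.
Visit 29.
Full post-order sequence: 4, 23, 26, 3, 22, 11, 1, 7, 17, 29.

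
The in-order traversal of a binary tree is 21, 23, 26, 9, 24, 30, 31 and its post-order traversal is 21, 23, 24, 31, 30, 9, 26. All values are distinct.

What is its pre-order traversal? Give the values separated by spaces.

26 23 21 9 30 24 31

The last element of post-order is the root; it splits in-order into left and right subtrees.
Root 26: left subtree has 2 nodes {21, 23}, right has 4 {9, 24, 30, 31}.
  Root 23: left subtree has 1 node {21}, right has 0 { }.
  Root 9: left subtree has 0 nodes { }, right has 3 {24, 30, 31}.
    Root 30: left subtree has 1 node {24}, right has 1 {31}.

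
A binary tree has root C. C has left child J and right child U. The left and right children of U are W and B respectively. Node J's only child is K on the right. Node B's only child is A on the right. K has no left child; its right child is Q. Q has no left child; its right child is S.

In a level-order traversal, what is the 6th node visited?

B

Level-order visits nodes level by level from the root, left to right within each level.
Level 0: C
Level 1: J, U
Level 2: K, W, B
Level 3: Q, A
Level 4: S
Full level-order sequence: C, J, U, K, W, B, Q, A, S.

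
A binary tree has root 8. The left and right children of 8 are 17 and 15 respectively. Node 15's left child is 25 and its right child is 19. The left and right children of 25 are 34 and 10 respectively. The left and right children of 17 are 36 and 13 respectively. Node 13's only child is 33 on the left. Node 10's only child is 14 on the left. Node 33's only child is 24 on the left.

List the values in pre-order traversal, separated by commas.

8, 17, 36, 13, 33, 24, 15, 25, 34, 10, 14, 19

Pre-order visits the node, then its left subtree, then its right subtree.
Visit 8.
At 8: go left to 17.
  Visit 17.
  At 17: go left to 36.
    36 is a leaf — visit 36.
  At 17: go right to 13.
    Visit 13.
    At 13: go left to 33.
      Visit 33.
      At 33: go left to 24.
        24 is a leaf — visit 24.
      At 33: no right child.
    At 13: no right child.
At 8: go right to 15.
  Visit 15.
  At 15: go left to 25.
    Visit 25.
    At 25: go left to 34.
      34 is a leaf — visit 34.
    At 25: go right to 10.
      Visit 10.
      At 10: go left to 14.
        14 is a leaf — visit 14.
      At 10: no right child.
  At 15: go right to 19.
    19 is a leaf — visit 19.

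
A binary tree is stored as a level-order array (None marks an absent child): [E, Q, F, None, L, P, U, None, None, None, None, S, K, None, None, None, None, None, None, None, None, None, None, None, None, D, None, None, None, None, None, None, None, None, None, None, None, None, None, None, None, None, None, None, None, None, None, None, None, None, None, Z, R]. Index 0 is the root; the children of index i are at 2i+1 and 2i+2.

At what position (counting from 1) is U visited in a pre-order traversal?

11

Pre-order visits the node, then its left subtree, then its right subtree.
Visit E.
At E: go left to Q.
  Visit Q.
  At Q: no left child.
  At Q: go right to L.
    L is a leaf — visit L.
At E: go right to F.
  Visit F.
  At F: go left to P.
    Visit P.
    At P: go left to S.
      S is a leaf — visit S.
    At P: go right to K.
      Visit K.
      At K: go left to D.
        Visit D.
        At D: go left to Z.
          Z is a leaf — visit Z.
        At D: go right to R.
          R is a leaf — visit R.
      At K: no right child.
  At F: go right to U.
    U is a leaf — visit U.
Full pre-order sequence: E, Q, L, F, P, S, K, D, Z, R, U.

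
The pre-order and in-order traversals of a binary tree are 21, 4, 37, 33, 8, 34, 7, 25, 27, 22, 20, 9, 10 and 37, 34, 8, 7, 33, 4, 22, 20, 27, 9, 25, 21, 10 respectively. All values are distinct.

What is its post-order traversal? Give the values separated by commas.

34, 7, 8, 33, 37, 20, 22, 9, 27, 25, 4, 10, 21

The first element of pre-order is the root; it splits in-order into left and right subtrees.
Root 21: left subtree has 11 nodes {37, 34, 8, 7, 33, 4, 22, 20, 27, 9, 25}, right has 1 {10}.
  Root 4: left subtree has 5 nodes {37, 34, 8, 7, 33}, right has 5 {22, 20, 27, 9, 25}.
    Root 37: left subtree has 0 nodes { }, right has 4 {34, 8, 7, 33}.
      Root 33: left subtree has 3 nodes {34, 8, 7}, right has 0 { }.
        Root 8: left subtree has 1 node {34}, right has 1 {7}.
    Root 25: left subtree has 4 nodes {22, 20, 27, 9}, right has 0 { }.
      Root 27: left subtree has 2 nodes {22, 20}, right has 1 {9}.
        Root 22: left subtree has 0 nodes { }, right has 1 {20}.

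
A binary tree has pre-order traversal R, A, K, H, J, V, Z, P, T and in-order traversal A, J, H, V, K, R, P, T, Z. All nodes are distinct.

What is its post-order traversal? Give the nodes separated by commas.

J, V, H, K, A, T, P, Z, R

The first element of pre-order is the root; it splits in-order into left and right subtrees.
Root R: left subtree has 5 nodes {A, J, H, V, K}, right has 3 {P, T, Z}.
  Root A: left subtree has 0 nodes { }, right has 4 {J, H, V, K}.
    Root K: left subtree has 3 nodes {J, H, V}, right has 0 { }.
      Root H: left subtree has 1 node {J}, right has 1 {V}.
  Root Z: left subtree has 2 nodes {P, T}, right has 0 { }.
    Root P: left subtree has 0 nodes { }, right has 1 {T}.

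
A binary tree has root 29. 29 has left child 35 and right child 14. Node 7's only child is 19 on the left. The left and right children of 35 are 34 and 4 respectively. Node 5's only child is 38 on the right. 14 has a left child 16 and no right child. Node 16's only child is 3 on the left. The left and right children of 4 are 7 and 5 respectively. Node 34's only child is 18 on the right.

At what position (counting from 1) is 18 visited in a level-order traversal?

Level-order visits nodes level by level from the root, left to right within each level.
Level 0: 29
Level 1: 35, 14
Level 2: 34, 4, 16
Level 3: 18, 7, 5, 3
Level 4: 19, 38
Full level-order sequence: 29, 35, 14, 34, 4, 16, 18, 7, 5, 3, 19, 38.

7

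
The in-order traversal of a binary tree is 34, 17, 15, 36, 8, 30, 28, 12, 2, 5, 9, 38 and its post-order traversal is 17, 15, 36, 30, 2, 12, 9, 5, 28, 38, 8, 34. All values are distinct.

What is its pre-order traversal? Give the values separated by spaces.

34 8 36 15 17 38 28 30 5 12 2 9

The last element of post-order is the root; it splits in-order into left and right subtrees.
Root 34: left subtree has 0 nodes { }, right has 11 {17, 15, 36, 8, 30, 28, 12, 2, 5, 9, 38}.
  Root 8: left subtree has 3 nodes {17, 15, 36}, right has 7 {30, 28, 12, 2, 5, 9, 38}.
    Root 36: left subtree has 2 nodes {17, 15}, right has 0 { }.
      Root 15: left subtree has 1 node {17}, right has 0 { }.
    Root 38: left subtree has 6 nodes {30, 28, 12, 2, 5, 9}, right has 0 { }.
      Root 28: left subtree has 1 node {30}, right has 4 {12, 2, 5, 9}.
        Root 5: left subtree has 2 nodes {12, 2}, right has 1 {9}.
          Root 12: left subtree has 0 nodes { }, right has 1 {2}.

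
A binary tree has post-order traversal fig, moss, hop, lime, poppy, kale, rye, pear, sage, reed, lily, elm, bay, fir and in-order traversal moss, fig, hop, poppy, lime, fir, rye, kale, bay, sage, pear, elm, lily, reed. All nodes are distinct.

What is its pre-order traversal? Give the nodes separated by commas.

fir, poppy, hop, moss, fig, lime, bay, rye, kale, elm, sage, pear, lily, reed

The last element of post-order is the root; it splits in-order into left and right subtrees.
Root fir: left subtree has 5 nodes {moss, fig, hop, poppy, lime}, right has 8 {rye, kale, bay, sage, pear, elm, lily, reed}.
  Root poppy: left subtree has 3 nodes {moss, fig, hop}, right has 1 {lime}.
    Root hop: left subtree has 2 nodes {moss, fig}, right has 0 { }.
      Root moss: left subtree has 0 nodes { }, right has 1 {fig}.
  Root bay: left subtree has 2 nodes {rye, kale}, right has 5 {sage, pear, elm, lily, reed}.
    Root rye: left subtree has 0 nodes { }, right has 1 {kale}.
    Root elm: left subtree has 2 nodes {sage, pear}, right has 2 {lily, reed}.
      Root sage: left subtree has 0 nodes { }, right has 1 {pear}.
      Root lily: left subtree has 0 nodes { }, right has 1 {reed}.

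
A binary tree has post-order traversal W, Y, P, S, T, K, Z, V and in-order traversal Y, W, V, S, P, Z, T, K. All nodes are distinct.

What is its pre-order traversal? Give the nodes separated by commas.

V, Y, W, Z, S, P, K, T

The last element of post-order is the root; it splits in-order into left and right subtrees.
Root V: left subtree has 2 nodes {Y, W}, right has 5 {S, P, Z, T, K}.
  Root Y: left subtree has 0 nodes { }, right has 1 {W}.
  Root Z: left subtree has 2 nodes {S, P}, right has 2 {T, K}.
    Root S: left subtree has 0 nodes { }, right has 1 {P}.
    Root K: left subtree has 1 node {T}, right has 0 { }.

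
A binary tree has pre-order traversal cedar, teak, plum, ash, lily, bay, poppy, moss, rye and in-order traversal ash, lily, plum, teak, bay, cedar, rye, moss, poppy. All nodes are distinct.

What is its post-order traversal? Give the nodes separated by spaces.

The first element of pre-order is the root; it splits in-order into left and right subtrees.
Root cedar: left subtree has 5 nodes {ash, lily, plum, teak, bay}, right has 3 {rye, moss, poppy}.
  Root teak: left subtree has 3 nodes {ash, lily, plum}, right has 1 {bay}.
    Root plum: left subtree has 2 nodes {ash, lily}, right has 0 { }.
      Root ash: left subtree has 0 nodes { }, right has 1 {lily}.
  Root poppy: left subtree has 2 nodes {rye, moss}, right has 0 { }.
    Root moss: left subtree has 1 node {rye}, right has 0 { }.

lily ash plum bay teak rye moss poppy cedar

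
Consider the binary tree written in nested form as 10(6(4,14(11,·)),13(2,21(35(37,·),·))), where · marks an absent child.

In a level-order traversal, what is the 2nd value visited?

6

Level-order visits nodes level by level from the root, left to right within each level.
Level 0: 10
Level 1: 6, 13
Level 2: 4, 14, 2, 21
Level 3: 11, 35
Level 4: 37
Full level-order sequence: 10, 6, 13, 4, 14, 2, 21, 11, 35, 37.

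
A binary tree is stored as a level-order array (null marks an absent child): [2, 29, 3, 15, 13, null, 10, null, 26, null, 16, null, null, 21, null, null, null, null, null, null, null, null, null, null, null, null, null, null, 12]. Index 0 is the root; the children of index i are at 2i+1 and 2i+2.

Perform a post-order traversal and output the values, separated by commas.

26, 15, 16, 13, 29, 12, 21, 10, 3, 2

Post-order visits the left subtree, then the right subtree, then the node.
At 2: go left to 29.
  At 29: go left to 15.
    At 15: no left child.
    At 15: go right to 26.
      26 is a leaf — visit 26.
    Visit 15.
  At 29: go right to 13.
    At 13: no left child.
    At 13: go right to 16.
      16 is a leaf — visit 16.
    Visit 13.
  Visit 29.
At 2: go right to 3.
  At 3: no left child.
  At 3: go right to 10.
    At 10: go left to 21.
      At 21: no left child.
      At 21: go right to 12.
        12 is a leaf — visit 12.
      Visit 21.
    At 10: no right child.
    Visit 10.
  Visit 3.
Visit 2.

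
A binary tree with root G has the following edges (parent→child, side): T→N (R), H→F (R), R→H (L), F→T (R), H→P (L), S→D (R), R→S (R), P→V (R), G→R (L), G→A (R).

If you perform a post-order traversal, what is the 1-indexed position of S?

Post-order visits the left subtree, then the right subtree, then the node.
At G: go left to R.
  At R: go left to H.
    At H: go left to P.
      At P: no left child.
      At P: go right to V.
        V is a leaf — visit V.
      Visit P.
    At H: go right to F.
      At F: no left child.
      At F: go right to T.
        At T: no left child.
        At T: go right to N.
          N is a leaf — visit N.
        Visit T.
      Visit F.
    Visit H.
  At R: go right to S.
    At S: no left child.
    At S: go right to D.
      D is a leaf — visit D.
    Visit S.
  Visit R.
At G: go right to A.
  A is a leaf — visit A.
Visit G.
Full post-order sequence: V, P, N, T, F, H, D, S, R, A, G.

8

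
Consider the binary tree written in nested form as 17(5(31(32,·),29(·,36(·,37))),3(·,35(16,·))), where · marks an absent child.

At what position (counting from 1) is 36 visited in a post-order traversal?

Post-order visits the left subtree, then the right subtree, then the node.
At 17: go left to 5.
  At 5: go left to 31.
    At 31: go left to 32.
      32 is a leaf — visit 32.
    At 31: no right child.
    Visit 31.
  At 5: go right to 29.
    At 29: no left child.
    At 29: go right to 36.
      At 36: no left child.
      At 36: go right to 37.
        37 is a leaf — visit 37.
      Visit 36.
    Visit 29.
  Visit 5.
At 17: go right to 3.
  At 3: no left child.
  At 3: go right to 35.
    At 35: go left to 16.
      16 is a leaf — visit 16.
    At 35: no right child.
    Visit 35.
  Visit 3.
Visit 17.
Full post-order sequence: 32, 31, 37, 36, 29, 5, 16, 35, 3, 17.

4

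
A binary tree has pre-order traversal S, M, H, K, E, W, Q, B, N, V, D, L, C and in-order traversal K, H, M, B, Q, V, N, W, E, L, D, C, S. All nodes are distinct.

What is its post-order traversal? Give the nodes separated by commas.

The first element of pre-order is the root; it splits in-order into left and right subtrees.
Root S: left subtree has 12 nodes {K, H, M, B, Q, V, N, W, E, L, D, C}, right has 0 { }.
  Root M: left subtree has 2 nodes {K, H}, right has 9 {B, Q, V, N, W, E, L, D, C}.
    Root H: left subtree has 1 node {K}, right has 0 { }.
    Root E: left subtree has 5 nodes {B, Q, V, N, W}, right has 3 {L, D, C}.
      Root W: left subtree has 4 nodes {B, Q, V, N}, right has 0 { }.
        Root Q: left subtree has 1 node {B}, right has 2 {V, N}.
          Root N: left subtree has 1 node {V}, right has 0 { }.
      Root D: left subtree has 1 node {L}, right has 1 {C}.

K, H, B, V, N, Q, W, L, C, D, E, M, S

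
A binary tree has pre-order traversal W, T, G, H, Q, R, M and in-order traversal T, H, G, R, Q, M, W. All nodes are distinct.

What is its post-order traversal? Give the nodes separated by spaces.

The first element of pre-order is the root; it splits in-order into left and right subtrees.
Root W: left subtree has 6 nodes {T, H, G, R, Q, M}, right has 0 { }.
  Root T: left subtree has 0 nodes { }, right has 5 {H, G, R, Q, M}.
    Root G: left subtree has 1 node {H}, right has 3 {R, Q, M}.
      Root Q: left subtree has 1 node {R}, right has 1 {M}.

H R M Q G T W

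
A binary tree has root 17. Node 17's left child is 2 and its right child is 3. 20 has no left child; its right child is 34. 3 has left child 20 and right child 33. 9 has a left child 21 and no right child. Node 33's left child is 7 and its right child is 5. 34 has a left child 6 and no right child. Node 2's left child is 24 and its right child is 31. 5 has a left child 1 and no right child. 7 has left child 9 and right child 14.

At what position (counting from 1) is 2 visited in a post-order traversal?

Post-order visits the left subtree, then the right subtree, then the node.
At 17: go left to 2.
  At 2: go left to 24.
    24 is a leaf — visit 24.
  At 2: go right to 31.
    31 is a leaf — visit 31.
  Visit 2.
At 17: go right to 3.
  At 3: go left to 20.
    At 20: no left child.
    At 20: go right to 34.
      At 34: go left to 6.
        6 is a leaf — visit 6.
      At 34: no right child.
      Visit 34.
    Visit 20.
  At 3: go right to 33.
    At 33: go left to 7.
      At 7: go left to 9.
        At 9: go left to 21.
          21 is a leaf — visit 21.
        At 9: no right child.
        Visit 9.
      At 7: go right to 14.
        14 is a leaf — visit 14.
      Visit 7.
    At 33: go right to 5.
      At 5: go left to 1.
        1 is a leaf — visit 1.
      At 5: no right child.
      Visit 5.
    Visit 33.
  Visit 3.
Visit 17.
Full post-order sequence: 24, 31, 2, 6, 34, 20, 21, 9, 14, 7, 1, 5, 33, 3, 17.

3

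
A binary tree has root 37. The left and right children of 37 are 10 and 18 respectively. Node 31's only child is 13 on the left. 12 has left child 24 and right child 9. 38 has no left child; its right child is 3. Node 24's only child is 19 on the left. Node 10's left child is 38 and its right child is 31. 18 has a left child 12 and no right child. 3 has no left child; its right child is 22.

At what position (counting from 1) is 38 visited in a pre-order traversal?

Pre-order visits the node, then its left subtree, then its right subtree.
Visit 37.
At 37: go left to 10.
  Visit 10.
  At 10: go left to 38.
    Visit 38.
    At 38: no left child.
    At 38: go right to 3.
      Visit 3.
      At 3: no left child.
      At 3: go right to 22.
        22 is a leaf — visit 22.
  At 10: go right to 31.
    Visit 31.
    At 31: go left to 13.
      13 is a leaf — visit 13.
    At 31: no right child.
At 37: go right to 18.
  Visit 18.
  At 18: go left to 12.
    Visit 12.
    At 12: go left to 24.
      Visit 24.
      At 24: go left to 19.
        19 is a leaf — visit 19.
      At 24: no right child.
    At 12: go right to 9.
      9 is a leaf — visit 9.
  At 18: no right child.
Full pre-order sequence: 37, 10, 38, 3, 22, 31, 13, 18, 12, 24, 19, 9.

3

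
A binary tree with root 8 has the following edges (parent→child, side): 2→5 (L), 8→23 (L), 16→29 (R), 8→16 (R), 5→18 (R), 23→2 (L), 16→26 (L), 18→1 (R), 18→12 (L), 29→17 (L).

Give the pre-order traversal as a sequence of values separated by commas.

Pre-order visits the node, then its left subtree, then its right subtree.
Visit 8.
At 8: go left to 23.
  Visit 23.
  At 23: go left to 2.
    Visit 2.
    At 2: go left to 5.
      Visit 5.
      At 5: no left child.
      At 5: go right to 18.
        Visit 18.
        At 18: go left to 12.
          12 is a leaf — visit 12.
        At 18: go right to 1.
          1 is a leaf — visit 1.
    At 2: no right child.
  At 23: no right child.
At 8: go right to 16.
  Visit 16.
  At 16: go left to 26.
    26 is a leaf — visit 26.
  At 16: go right to 29.
    Visit 29.
    At 29: go left to 17.
      17 is a leaf — visit 17.
    At 29: no right child.

8, 23, 2, 5, 18, 12, 1, 16, 26, 29, 17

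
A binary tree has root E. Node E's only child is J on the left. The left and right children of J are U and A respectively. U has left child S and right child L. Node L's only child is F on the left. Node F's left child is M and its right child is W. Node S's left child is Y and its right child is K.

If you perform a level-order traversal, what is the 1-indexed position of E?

Level-order visits nodes level by level from the root, left to right within each level.
Level 0: E
Level 1: J
Level 2: U, A
Level 3: S, L
Level 4: Y, K, F
Level 5: M, W
Full level-order sequence: E, J, U, A, S, L, Y, K, F, M, W.

1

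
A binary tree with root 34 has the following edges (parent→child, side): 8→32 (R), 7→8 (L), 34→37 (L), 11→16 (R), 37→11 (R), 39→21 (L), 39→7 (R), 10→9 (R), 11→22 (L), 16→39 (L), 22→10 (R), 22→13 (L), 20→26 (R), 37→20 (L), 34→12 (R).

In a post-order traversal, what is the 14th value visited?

37

Post-order visits the left subtree, then the right subtree, then the node.
At 34: go left to 37.
  At 37: go left to 20.
    At 20: no left child.
    At 20: go right to 26.
      26 is a leaf — visit 26.
    Visit 20.
  At 37: go right to 11.
    At 11: go left to 22.
      At 22: go left to 13.
        13 is a leaf — visit 13.
      At 22: go right to 10.
        At 10: no left child.
        At 10: go right to 9.
          9 is a leaf — visit 9.
        Visit 10.
      Visit 22.
    At 11: go right to 16.
      At 16: go left to 39.
        At 39: go left to 21.
          21 is a leaf — visit 21.
        At 39: go right to 7.
          At 7: go left to 8.
            At 8: no left child.
            At 8: go right to 32.
              32 is a leaf — visit 32.
            Visit 8.
          At 7: no right child.
          Visit 7.
        Visit 39.
      At 16: no right child.
      Visit 16.
    Visit 11.
  Visit 37.
At 34: go right to 12.
  12 is a leaf — visit 12.
Visit 34.
Full post-order sequence: 26, 20, 13, 9, 10, 22, 21, 32, 8, 7, 39, 16, 11, 37, 12, 34.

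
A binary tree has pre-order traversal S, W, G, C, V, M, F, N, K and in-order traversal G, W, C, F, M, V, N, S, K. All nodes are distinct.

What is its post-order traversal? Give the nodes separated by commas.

The first element of pre-order is the root; it splits in-order into left and right subtrees.
Root S: left subtree has 7 nodes {G, W, C, F, M, V, N}, right has 1 {K}.
  Root W: left subtree has 1 node {G}, right has 5 {C, F, M, V, N}.
    Root C: left subtree has 0 nodes { }, right has 4 {F, M, V, N}.
      Root V: left subtree has 2 nodes {F, M}, right has 1 {N}.
        Root M: left subtree has 1 node {F}, right has 0 { }.

G, F, M, N, V, C, W, K, S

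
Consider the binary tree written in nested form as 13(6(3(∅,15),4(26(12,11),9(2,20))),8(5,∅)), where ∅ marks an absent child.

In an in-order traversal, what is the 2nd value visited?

In-order visits the left subtree, then the node, then the right subtree.
At 13: go left to 6.
  At 6: go left to 3.
    At 3: no left child.
    Visit 3.
    At 3: go right to 15.
      15 is a leaf — visit 15.
  Visit 6.
  At 6: go right to 4.
    At 4: go left to 26.
      At 26: go left to 12.
        12 is a leaf — visit 12.
      Visit 26.
      At 26: go right to 11.
        11 is a leaf — visit 11.
    Visit 4.
    At 4: go right to 9.
      At 9: go left to 2.
        2 is a leaf — visit 2.
      Visit 9.
      At 9: go right to 20.
        20 is a leaf — visit 20.
Visit 13.
At 13: go right to 8.
  At 8: go left to 5.
    5 is a leaf — visit 5.
  Visit 8.
  At 8: no right child.
Full in-order sequence: 3, 15, 6, 12, 26, 11, 4, 2, 9, 20, 13, 5, 8.

15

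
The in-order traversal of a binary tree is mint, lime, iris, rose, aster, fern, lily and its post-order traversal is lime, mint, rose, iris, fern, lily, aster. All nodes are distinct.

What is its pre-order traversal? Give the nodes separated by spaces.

aster iris mint lime rose lily fern

The last element of post-order is the root; it splits in-order into left and right subtrees.
Root aster: left subtree has 4 nodes {mint, lime, iris, rose}, right has 2 {fern, lily}.
  Root iris: left subtree has 2 nodes {mint, lime}, right has 1 {rose}.
    Root mint: left subtree has 0 nodes { }, right has 1 {lime}.
  Root lily: left subtree has 1 node {fern}, right has 0 { }.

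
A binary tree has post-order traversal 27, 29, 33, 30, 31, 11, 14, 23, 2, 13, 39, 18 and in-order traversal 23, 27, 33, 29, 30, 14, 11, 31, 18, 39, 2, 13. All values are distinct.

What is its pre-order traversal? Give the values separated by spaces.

18 23 14 30 33 27 29 11 31 39 13 2

The last element of post-order is the root; it splits in-order into left and right subtrees.
Root 18: left subtree has 8 nodes {23, 27, 33, 29, 30, 14, 11, 31}, right has 3 {39, 2, 13}.
  Root 23: left subtree has 0 nodes { }, right has 7 {27, 33, 29, 30, 14, 11, 31}.
    Root 14: left subtree has 4 nodes {27, 33, 29, 30}, right has 2 {11, 31}.
      Root 30: left subtree has 3 nodes {27, 33, 29}, right has 0 { }.
        Root 33: left subtree has 1 node {27}, right has 1 {29}.
      Root 11: left subtree has 0 nodes { }, right has 1 {31}.
  Root 39: left subtree has 0 nodes { }, right has 2 {2, 13}.
    Root 13: left subtree has 1 node {2}, right has 0 { }.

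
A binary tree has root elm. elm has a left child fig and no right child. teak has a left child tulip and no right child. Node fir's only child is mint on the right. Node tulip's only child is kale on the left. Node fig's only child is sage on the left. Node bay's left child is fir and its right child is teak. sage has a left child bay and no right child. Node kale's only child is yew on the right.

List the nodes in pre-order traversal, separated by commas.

elm, fig, sage, bay, fir, mint, teak, tulip, kale, yew

Pre-order visits the node, then its left subtree, then its right subtree.
Visit elm.
At elm: go left to fig.
  Visit fig.
  At fig: go left to sage.
    Visit sage.
    At sage: go left to bay.
      Visit bay.
      At bay: go left to fir.
        Visit fir.
        At fir: no left child.
        At fir: go right to mint.
          mint is a leaf — visit mint.
      At bay: go right to teak.
        Visit teak.
        At teak: go left to tulip.
          Visit tulip.
          At tulip: go left to kale.
            Visit kale.
            At kale: no left child.
            At kale: go right to yew.
              yew is a leaf — visit yew.
          At tulip: no right child.
        At teak: no right child.
    At sage: no right child.
  At fig: no right child.
At elm: no right child.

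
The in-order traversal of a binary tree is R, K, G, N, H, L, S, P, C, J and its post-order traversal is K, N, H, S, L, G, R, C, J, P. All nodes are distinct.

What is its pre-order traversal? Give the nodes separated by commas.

P, R, G, K, L, H, N, S, J, C

The last element of post-order is the root; it splits in-order into left and right subtrees.
Root P: left subtree has 7 nodes {R, K, G, N, H, L, S}, right has 2 {C, J}.
  Root R: left subtree has 0 nodes { }, right has 6 {K, G, N, H, L, S}.
    Root G: left subtree has 1 node {K}, right has 4 {N, H, L, S}.
      Root L: left subtree has 2 nodes {N, H}, right has 1 {S}.
        Root H: left subtree has 1 node {N}, right has 0 { }.
  Root J: left subtree has 1 node {C}, right has 0 { }.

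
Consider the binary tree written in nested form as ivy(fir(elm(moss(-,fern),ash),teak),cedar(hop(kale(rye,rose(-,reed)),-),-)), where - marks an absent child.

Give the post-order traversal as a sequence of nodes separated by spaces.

fern moss ash elm teak fir rye reed rose kale hop cedar ivy

Post-order visits the left subtree, then the right subtree, then the node.
At ivy: go left to fir.
  At fir: go left to elm.
    At elm: go left to moss.
      At moss: no left child.
      At moss: go right to fern.
        fern is a leaf — visit fern.
      Visit moss.
    At elm: go right to ash.
      ash is a leaf — visit ash.
    Visit elm.
  At fir: go right to teak.
    teak is a leaf — visit teak.
  Visit fir.
At ivy: go right to cedar.
  At cedar: go left to hop.
    At hop: go left to kale.
      At kale: go left to rye.
        rye is a leaf — visit rye.
      At kale: go right to rose.
        At rose: no left child.
        At rose: go right to reed.
          reed is a leaf — visit reed.
        Visit rose.
      Visit kale.
    At hop: no right child.
    Visit hop.
  At cedar: no right child.
  Visit cedar.
Visit ivy.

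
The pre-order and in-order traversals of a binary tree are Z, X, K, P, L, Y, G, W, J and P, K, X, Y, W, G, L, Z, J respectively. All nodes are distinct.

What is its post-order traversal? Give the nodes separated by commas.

P, K, W, G, Y, L, X, J, Z

The first element of pre-order is the root; it splits in-order into left and right subtrees.
Root Z: left subtree has 7 nodes {P, K, X, Y, W, G, L}, right has 1 {J}.
  Root X: left subtree has 2 nodes {P, K}, right has 4 {Y, W, G, L}.
    Root K: left subtree has 1 node {P}, right has 0 { }.
    Root L: left subtree has 3 nodes {Y, W, G}, right has 0 { }.
      Root Y: left subtree has 0 nodes { }, right has 2 {W, G}.
        Root G: left subtree has 1 node {W}, right has 0 { }.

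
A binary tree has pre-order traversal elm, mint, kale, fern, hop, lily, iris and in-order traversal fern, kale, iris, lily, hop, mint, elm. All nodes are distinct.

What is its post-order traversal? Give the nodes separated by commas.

The first element of pre-order is the root; it splits in-order into left and right subtrees.
Root elm: left subtree has 6 nodes {fern, kale, iris, lily, hop, mint}, right has 0 { }.
  Root mint: left subtree has 5 nodes {fern, kale, iris, lily, hop}, right has 0 { }.
    Root kale: left subtree has 1 node {fern}, right has 3 {iris, lily, hop}.
      Root hop: left subtree has 2 nodes {iris, lily}, right has 0 { }.
        Root lily: left subtree has 1 node {iris}, right has 0 { }.

fern, iris, lily, hop, kale, mint, elm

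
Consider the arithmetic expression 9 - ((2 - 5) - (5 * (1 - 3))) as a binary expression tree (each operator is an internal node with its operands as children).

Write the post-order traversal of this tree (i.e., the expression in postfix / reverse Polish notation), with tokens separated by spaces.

Post-order on an expression tree gives postfix notation: for each operator, emit left operand, right operand, then the operator.

9 2 5 - 5 1 3 - * - -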